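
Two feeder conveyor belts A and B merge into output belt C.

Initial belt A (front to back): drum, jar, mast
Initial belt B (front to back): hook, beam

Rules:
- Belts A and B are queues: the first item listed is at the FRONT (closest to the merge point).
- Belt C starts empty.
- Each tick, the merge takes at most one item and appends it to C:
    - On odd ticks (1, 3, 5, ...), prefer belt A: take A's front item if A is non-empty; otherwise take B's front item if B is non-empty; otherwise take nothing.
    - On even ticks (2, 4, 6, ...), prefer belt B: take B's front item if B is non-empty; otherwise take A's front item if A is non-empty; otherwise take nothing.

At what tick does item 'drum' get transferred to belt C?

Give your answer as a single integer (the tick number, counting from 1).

Answer: 1

Derivation:
Tick 1: prefer A, take drum from A; A=[jar,mast] B=[hook,beam] C=[drum]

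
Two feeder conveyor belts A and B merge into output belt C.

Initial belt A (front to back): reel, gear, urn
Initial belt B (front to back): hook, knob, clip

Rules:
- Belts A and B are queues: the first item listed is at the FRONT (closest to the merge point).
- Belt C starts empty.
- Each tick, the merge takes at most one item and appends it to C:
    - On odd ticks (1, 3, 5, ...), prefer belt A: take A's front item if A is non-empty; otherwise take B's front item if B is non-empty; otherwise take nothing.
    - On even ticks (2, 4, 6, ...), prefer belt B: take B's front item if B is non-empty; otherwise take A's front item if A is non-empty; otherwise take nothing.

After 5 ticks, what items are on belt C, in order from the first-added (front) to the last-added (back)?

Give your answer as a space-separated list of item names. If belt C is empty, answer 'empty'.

Tick 1: prefer A, take reel from A; A=[gear,urn] B=[hook,knob,clip] C=[reel]
Tick 2: prefer B, take hook from B; A=[gear,urn] B=[knob,clip] C=[reel,hook]
Tick 3: prefer A, take gear from A; A=[urn] B=[knob,clip] C=[reel,hook,gear]
Tick 4: prefer B, take knob from B; A=[urn] B=[clip] C=[reel,hook,gear,knob]
Tick 5: prefer A, take urn from A; A=[-] B=[clip] C=[reel,hook,gear,knob,urn]

Answer: reel hook gear knob urn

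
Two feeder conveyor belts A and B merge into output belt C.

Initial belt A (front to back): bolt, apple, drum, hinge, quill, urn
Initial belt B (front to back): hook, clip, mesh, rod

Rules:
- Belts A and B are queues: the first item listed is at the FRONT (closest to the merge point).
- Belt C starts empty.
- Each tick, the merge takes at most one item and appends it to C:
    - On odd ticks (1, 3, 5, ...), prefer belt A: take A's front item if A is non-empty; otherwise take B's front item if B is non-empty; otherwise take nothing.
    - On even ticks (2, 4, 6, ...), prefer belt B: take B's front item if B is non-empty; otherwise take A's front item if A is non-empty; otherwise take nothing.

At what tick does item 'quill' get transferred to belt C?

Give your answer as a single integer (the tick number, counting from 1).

Tick 1: prefer A, take bolt from A; A=[apple,drum,hinge,quill,urn] B=[hook,clip,mesh,rod] C=[bolt]
Tick 2: prefer B, take hook from B; A=[apple,drum,hinge,quill,urn] B=[clip,mesh,rod] C=[bolt,hook]
Tick 3: prefer A, take apple from A; A=[drum,hinge,quill,urn] B=[clip,mesh,rod] C=[bolt,hook,apple]
Tick 4: prefer B, take clip from B; A=[drum,hinge,quill,urn] B=[mesh,rod] C=[bolt,hook,apple,clip]
Tick 5: prefer A, take drum from A; A=[hinge,quill,urn] B=[mesh,rod] C=[bolt,hook,apple,clip,drum]
Tick 6: prefer B, take mesh from B; A=[hinge,quill,urn] B=[rod] C=[bolt,hook,apple,clip,drum,mesh]
Tick 7: prefer A, take hinge from A; A=[quill,urn] B=[rod] C=[bolt,hook,apple,clip,drum,mesh,hinge]
Tick 8: prefer B, take rod from B; A=[quill,urn] B=[-] C=[bolt,hook,apple,clip,drum,mesh,hinge,rod]
Tick 9: prefer A, take quill from A; A=[urn] B=[-] C=[bolt,hook,apple,clip,drum,mesh,hinge,rod,quill]

Answer: 9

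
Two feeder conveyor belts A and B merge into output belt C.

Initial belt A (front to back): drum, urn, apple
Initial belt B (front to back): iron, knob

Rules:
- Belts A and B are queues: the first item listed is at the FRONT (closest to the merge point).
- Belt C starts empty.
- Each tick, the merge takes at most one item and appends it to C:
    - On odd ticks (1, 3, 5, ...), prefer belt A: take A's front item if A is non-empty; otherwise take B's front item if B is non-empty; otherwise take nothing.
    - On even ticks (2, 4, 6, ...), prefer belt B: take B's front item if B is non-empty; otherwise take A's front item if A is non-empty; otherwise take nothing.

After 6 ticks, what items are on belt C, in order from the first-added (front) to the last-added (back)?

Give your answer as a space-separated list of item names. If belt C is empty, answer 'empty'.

Answer: drum iron urn knob apple

Derivation:
Tick 1: prefer A, take drum from A; A=[urn,apple] B=[iron,knob] C=[drum]
Tick 2: prefer B, take iron from B; A=[urn,apple] B=[knob] C=[drum,iron]
Tick 3: prefer A, take urn from A; A=[apple] B=[knob] C=[drum,iron,urn]
Tick 4: prefer B, take knob from B; A=[apple] B=[-] C=[drum,iron,urn,knob]
Tick 5: prefer A, take apple from A; A=[-] B=[-] C=[drum,iron,urn,knob,apple]
Tick 6: prefer B, both empty, nothing taken; A=[-] B=[-] C=[drum,iron,urn,knob,apple]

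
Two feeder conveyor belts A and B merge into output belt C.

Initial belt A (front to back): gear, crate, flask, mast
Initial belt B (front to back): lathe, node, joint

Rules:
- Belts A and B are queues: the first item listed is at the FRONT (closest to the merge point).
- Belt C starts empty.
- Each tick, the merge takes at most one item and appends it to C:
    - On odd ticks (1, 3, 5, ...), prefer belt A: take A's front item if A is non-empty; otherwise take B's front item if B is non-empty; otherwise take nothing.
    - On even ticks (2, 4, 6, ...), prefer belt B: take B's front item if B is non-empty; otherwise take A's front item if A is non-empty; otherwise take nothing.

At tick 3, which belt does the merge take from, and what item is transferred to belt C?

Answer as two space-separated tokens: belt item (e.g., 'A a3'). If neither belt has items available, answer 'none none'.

Answer: A crate

Derivation:
Tick 1: prefer A, take gear from A; A=[crate,flask,mast] B=[lathe,node,joint] C=[gear]
Tick 2: prefer B, take lathe from B; A=[crate,flask,mast] B=[node,joint] C=[gear,lathe]
Tick 3: prefer A, take crate from A; A=[flask,mast] B=[node,joint] C=[gear,lathe,crate]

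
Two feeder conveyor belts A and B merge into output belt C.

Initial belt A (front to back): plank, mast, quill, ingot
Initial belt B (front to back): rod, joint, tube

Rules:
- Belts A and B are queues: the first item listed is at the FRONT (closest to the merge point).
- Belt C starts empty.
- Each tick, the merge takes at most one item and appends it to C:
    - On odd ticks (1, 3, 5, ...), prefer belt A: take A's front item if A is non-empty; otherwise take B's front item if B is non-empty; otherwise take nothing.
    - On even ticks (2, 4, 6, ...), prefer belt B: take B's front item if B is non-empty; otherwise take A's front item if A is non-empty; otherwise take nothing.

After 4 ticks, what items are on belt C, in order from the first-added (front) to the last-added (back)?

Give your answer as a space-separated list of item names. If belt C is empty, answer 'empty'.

Tick 1: prefer A, take plank from A; A=[mast,quill,ingot] B=[rod,joint,tube] C=[plank]
Tick 2: prefer B, take rod from B; A=[mast,quill,ingot] B=[joint,tube] C=[plank,rod]
Tick 3: prefer A, take mast from A; A=[quill,ingot] B=[joint,tube] C=[plank,rod,mast]
Tick 4: prefer B, take joint from B; A=[quill,ingot] B=[tube] C=[plank,rod,mast,joint]

Answer: plank rod mast joint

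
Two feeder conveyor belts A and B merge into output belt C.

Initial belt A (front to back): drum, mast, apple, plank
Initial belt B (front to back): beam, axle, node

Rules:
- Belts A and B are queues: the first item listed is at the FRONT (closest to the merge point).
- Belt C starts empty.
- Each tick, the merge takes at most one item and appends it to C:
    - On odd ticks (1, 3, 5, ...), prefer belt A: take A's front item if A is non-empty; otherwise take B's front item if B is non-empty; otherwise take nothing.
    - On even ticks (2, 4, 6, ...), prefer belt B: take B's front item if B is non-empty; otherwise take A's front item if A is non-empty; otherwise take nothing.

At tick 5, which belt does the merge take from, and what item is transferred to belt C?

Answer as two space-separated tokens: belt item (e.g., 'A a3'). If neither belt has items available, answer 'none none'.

Tick 1: prefer A, take drum from A; A=[mast,apple,plank] B=[beam,axle,node] C=[drum]
Tick 2: prefer B, take beam from B; A=[mast,apple,plank] B=[axle,node] C=[drum,beam]
Tick 3: prefer A, take mast from A; A=[apple,plank] B=[axle,node] C=[drum,beam,mast]
Tick 4: prefer B, take axle from B; A=[apple,plank] B=[node] C=[drum,beam,mast,axle]
Tick 5: prefer A, take apple from A; A=[plank] B=[node] C=[drum,beam,mast,axle,apple]

Answer: A apple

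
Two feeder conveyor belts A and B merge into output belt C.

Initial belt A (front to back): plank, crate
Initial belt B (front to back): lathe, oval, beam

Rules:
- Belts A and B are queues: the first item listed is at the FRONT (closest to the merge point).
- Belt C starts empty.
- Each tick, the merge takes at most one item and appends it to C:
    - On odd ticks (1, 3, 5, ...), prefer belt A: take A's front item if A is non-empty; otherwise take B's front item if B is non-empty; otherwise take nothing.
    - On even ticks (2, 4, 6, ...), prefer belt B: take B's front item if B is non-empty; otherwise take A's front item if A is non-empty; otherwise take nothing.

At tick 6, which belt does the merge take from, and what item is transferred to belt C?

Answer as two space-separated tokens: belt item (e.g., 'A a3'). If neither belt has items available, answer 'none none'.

Tick 1: prefer A, take plank from A; A=[crate] B=[lathe,oval,beam] C=[plank]
Tick 2: prefer B, take lathe from B; A=[crate] B=[oval,beam] C=[plank,lathe]
Tick 3: prefer A, take crate from A; A=[-] B=[oval,beam] C=[plank,lathe,crate]
Tick 4: prefer B, take oval from B; A=[-] B=[beam] C=[plank,lathe,crate,oval]
Tick 5: prefer A, take beam from B; A=[-] B=[-] C=[plank,lathe,crate,oval,beam]
Tick 6: prefer B, both empty, nothing taken; A=[-] B=[-] C=[plank,lathe,crate,oval,beam]

Answer: none none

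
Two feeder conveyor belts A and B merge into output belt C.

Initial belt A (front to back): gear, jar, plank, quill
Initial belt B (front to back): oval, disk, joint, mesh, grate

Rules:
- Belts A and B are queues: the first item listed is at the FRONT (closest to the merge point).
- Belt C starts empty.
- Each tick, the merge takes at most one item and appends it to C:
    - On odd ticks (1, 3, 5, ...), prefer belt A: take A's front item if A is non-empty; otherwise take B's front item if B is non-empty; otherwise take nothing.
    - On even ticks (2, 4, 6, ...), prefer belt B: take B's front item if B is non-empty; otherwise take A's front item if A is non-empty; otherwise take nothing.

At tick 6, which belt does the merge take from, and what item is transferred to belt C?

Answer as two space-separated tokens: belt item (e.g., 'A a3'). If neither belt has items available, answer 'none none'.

Tick 1: prefer A, take gear from A; A=[jar,plank,quill] B=[oval,disk,joint,mesh,grate] C=[gear]
Tick 2: prefer B, take oval from B; A=[jar,plank,quill] B=[disk,joint,mesh,grate] C=[gear,oval]
Tick 3: prefer A, take jar from A; A=[plank,quill] B=[disk,joint,mesh,grate] C=[gear,oval,jar]
Tick 4: prefer B, take disk from B; A=[plank,quill] B=[joint,mesh,grate] C=[gear,oval,jar,disk]
Tick 5: prefer A, take plank from A; A=[quill] B=[joint,mesh,grate] C=[gear,oval,jar,disk,plank]
Tick 6: prefer B, take joint from B; A=[quill] B=[mesh,grate] C=[gear,oval,jar,disk,plank,joint]

Answer: B joint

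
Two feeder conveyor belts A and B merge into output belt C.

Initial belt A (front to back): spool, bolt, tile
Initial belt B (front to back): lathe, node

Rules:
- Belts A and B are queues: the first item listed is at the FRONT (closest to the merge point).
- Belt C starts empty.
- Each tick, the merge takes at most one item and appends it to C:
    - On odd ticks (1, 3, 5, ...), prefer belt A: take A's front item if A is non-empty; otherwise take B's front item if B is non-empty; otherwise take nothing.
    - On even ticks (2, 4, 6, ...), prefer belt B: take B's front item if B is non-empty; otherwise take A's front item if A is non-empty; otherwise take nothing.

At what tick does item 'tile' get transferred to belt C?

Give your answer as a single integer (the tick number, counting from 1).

Answer: 5

Derivation:
Tick 1: prefer A, take spool from A; A=[bolt,tile] B=[lathe,node] C=[spool]
Tick 2: prefer B, take lathe from B; A=[bolt,tile] B=[node] C=[spool,lathe]
Tick 3: prefer A, take bolt from A; A=[tile] B=[node] C=[spool,lathe,bolt]
Tick 4: prefer B, take node from B; A=[tile] B=[-] C=[spool,lathe,bolt,node]
Tick 5: prefer A, take tile from A; A=[-] B=[-] C=[spool,lathe,bolt,node,tile]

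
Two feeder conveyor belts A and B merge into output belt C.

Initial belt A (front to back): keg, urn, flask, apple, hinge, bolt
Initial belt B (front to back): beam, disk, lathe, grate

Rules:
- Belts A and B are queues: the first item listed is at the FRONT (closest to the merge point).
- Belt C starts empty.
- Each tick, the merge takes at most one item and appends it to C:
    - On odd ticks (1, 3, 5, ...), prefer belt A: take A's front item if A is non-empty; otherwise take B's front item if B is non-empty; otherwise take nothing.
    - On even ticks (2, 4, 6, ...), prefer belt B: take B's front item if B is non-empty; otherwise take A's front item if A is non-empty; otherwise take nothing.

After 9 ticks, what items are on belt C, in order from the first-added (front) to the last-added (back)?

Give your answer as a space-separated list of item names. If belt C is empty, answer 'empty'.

Answer: keg beam urn disk flask lathe apple grate hinge

Derivation:
Tick 1: prefer A, take keg from A; A=[urn,flask,apple,hinge,bolt] B=[beam,disk,lathe,grate] C=[keg]
Tick 2: prefer B, take beam from B; A=[urn,flask,apple,hinge,bolt] B=[disk,lathe,grate] C=[keg,beam]
Tick 3: prefer A, take urn from A; A=[flask,apple,hinge,bolt] B=[disk,lathe,grate] C=[keg,beam,urn]
Tick 4: prefer B, take disk from B; A=[flask,apple,hinge,bolt] B=[lathe,grate] C=[keg,beam,urn,disk]
Tick 5: prefer A, take flask from A; A=[apple,hinge,bolt] B=[lathe,grate] C=[keg,beam,urn,disk,flask]
Tick 6: prefer B, take lathe from B; A=[apple,hinge,bolt] B=[grate] C=[keg,beam,urn,disk,flask,lathe]
Tick 7: prefer A, take apple from A; A=[hinge,bolt] B=[grate] C=[keg,beam,urn,disk,flask,lathe,apple]
Tick 8: prefer B, take grate from B; A=[hinge,bolt] B=[-] C=[keg,beam,urn,disk,flask,lathe,apple,grate]
Tick 9: prefer A, take hinge from A; A=[bolt] B=[-] C=[keg,beam,urn,disk,flask,lathe,apple,grate,hinge]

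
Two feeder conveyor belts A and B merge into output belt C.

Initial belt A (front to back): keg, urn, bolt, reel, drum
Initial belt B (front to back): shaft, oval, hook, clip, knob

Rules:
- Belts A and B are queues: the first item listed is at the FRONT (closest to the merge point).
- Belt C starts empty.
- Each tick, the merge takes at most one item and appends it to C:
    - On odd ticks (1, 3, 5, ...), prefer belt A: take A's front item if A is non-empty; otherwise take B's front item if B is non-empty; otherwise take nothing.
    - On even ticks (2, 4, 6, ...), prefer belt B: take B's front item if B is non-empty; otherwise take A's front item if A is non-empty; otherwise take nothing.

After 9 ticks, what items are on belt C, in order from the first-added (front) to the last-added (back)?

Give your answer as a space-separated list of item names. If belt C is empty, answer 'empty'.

Answer: keg shaft urn oval bolt hook reel clip drum

Derivation:
Tick 1: prefer A, take keg from A; A=[urn,bolt,reel,drum] B=[shaft,oval,hook,clip,knob] C=[keg]
Tick 2: prefer B, take shaft from B; A=[urn,bolt,reel,drum] B=[oval,hook,clip,knob] C=[keg,shaft]
Tick 3: prefer A, take urn from A; A=[bolt,reel,drum] B=[oval,hook,clip,knob] C=[keg,shaft,urn]
Tick 4: prefer B, take oval from B; A=[bolt,reel,drum] B=[hook,clip,knob] C=[keg,shaft,urn,oval]
Tick 5: prefer A, take bolt from A; A=[reel,drum] B=[hook,clip,knob] C=[keg,shaft,urn,oval,bolt]
Tick 6: prefer B, take hook from B; A=[reel,drum] B=[clip,knob] C=[keg,shaft,urn,oval,bolt,hook]
Tick 7: prefer A, take reel from A; A=[drum] B=[clip,knob] C=[keg,shaft,urn,oval,bolt,hook,reel]
Tick 8: prefer B, take clip from B; A=[drum] B=[knob] C=[keg,shaft,urn,oval,bolt,hook,reel,clip]
Tick 9: prefer A, take drum from A; A=[-] B=[knob] C=[keg,shaft,urn,oval,bolt,hook,reel,clip,drum]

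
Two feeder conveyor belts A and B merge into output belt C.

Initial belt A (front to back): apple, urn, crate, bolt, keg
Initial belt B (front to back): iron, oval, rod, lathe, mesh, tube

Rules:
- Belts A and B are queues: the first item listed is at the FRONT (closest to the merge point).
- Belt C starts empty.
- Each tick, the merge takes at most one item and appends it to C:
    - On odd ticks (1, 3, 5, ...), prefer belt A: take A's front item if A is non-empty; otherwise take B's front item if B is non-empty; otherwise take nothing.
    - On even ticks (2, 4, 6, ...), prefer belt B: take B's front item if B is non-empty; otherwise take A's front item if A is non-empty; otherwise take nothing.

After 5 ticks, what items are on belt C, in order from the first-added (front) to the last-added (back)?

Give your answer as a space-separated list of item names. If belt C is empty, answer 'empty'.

Answer: apple iron urn oval crate

Derivation:
Tick 1: prefer A, take apple from A; A=[urn,crate,bolt,keg] B=[iron,oval,rod,lathe,mesh,tube] C=[apple]
Tick 2: prefer B, take iron from B; A=[urn,crate,bolt,keg] B=[oval,rod,lathe,mesh,tube] C=[apple,iron]
Tick 3: prefer A, take urn from A; A=[crate,bolt,keg] B=[oval,rod,lathe,mesh,tube] C=[apple,iron,urn]
Tick 4: prefer B, take oval from B; A=[crate,bolt,keg] B=[rod,lathe,mesh,tube] C=[apple,iron,urn,oval]
Tick 5: prefer A, take crate from A; A=[bolt,keg] B=[rod,lathe,mesh,tube] C=[apple,iron,urn,oval,crate]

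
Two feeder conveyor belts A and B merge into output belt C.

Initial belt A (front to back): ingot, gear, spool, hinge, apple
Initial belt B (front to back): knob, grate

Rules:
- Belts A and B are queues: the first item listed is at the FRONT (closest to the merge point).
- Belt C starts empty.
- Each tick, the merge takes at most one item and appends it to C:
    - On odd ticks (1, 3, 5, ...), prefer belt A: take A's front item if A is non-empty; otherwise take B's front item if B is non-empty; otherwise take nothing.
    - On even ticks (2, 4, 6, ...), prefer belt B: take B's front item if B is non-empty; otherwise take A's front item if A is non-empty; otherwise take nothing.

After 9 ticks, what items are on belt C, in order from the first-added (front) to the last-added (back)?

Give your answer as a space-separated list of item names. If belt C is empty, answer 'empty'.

Tick 1: prefer A, take ingot from A; A=[gear,spool,hinge,apple] B=[knob,grate] C=[ingot]
Tick 2: prefer B, take knob from B; A=[gear,spool,hinge,apple] B=[grate] C=[ingot,knob]
Tick 3: prefer A, take gear from A; A=[spool,hinge,apple] B=[grate] C=[ingot,knob,gear]
Tick 4: prefer B, take grate from B; A=[spool,hinge,apple] B=[-] C=[ingot,knob,gear,grate]
Tick 5: prefer A, take spool from A; A=[hinge,apple] B=[-] C=[ingot,knob,gear,grate,spool]
Tick 6: prefer B, take hinge from A; A=[apple] B=[-] C=[ingot,knob,gear,grate,spool,hinge]
Tick 7: prefer A, take apple from A; A=[-] B=[-] C=[ingot,knob,gear,grate,spool,hinge,apple]
Tick 8: prefer B, both empty, nothing taken; A=[-] B=[-] C=[ingot,knob,gear,grate,spool,hinge,apple]
Tick 9: prefer A, both empty, nothing taken; A=[-] B=[-] C=[ingot,knob,gear,grate,spool,hinge,apple]

Answer: ingot knob gear grate spool hinge apple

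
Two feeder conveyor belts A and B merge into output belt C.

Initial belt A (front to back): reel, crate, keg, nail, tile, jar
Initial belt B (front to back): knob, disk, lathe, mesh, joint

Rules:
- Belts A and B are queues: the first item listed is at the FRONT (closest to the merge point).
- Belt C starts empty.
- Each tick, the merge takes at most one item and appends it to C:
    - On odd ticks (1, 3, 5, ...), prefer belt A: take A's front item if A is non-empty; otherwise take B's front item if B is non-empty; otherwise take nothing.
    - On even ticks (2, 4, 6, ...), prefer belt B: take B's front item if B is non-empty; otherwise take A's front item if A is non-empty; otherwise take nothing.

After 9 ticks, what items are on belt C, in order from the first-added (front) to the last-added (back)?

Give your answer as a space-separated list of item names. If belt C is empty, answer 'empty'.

Answer: reel knob crate disk keg lathe nail mesh tile

Derivation:
Tick 1: prefer A, take reel from A; A=[crate,keg,nail,tile,jar] B=[knob,disk,lathe,mesh,joint] C=[reel]
Tick 2: prefer B, take knob from B; A=[crate,keg,nail,tile,jar] B=[disk,lathe,mesh,joint] C=[reel,knob]
Tick 3: prefer A, take crate from A; A=[keg,nail,tile,jar] B=[disk,lathe,mesh,joint] C=[reel,knob,crate]
Tick 4: prefer B, take disk from B; A=[keg,nail,tile,jar] B=[lathe,mesh,joint] C=[reel,knob,crate,disk]
Tick 5: prefer A, take keg from A; A=[nail,tile,jar] B=[lathe,mesh,joint] C=[reel,knob,crate,disk,keg]
Tick 6: prefer B, take lathe from B; A=[nail,tile,jar] B=[mesh,joint] C=[reel,knob,crate,disk,keg,lathe]
Tick 7: prefer A, take nail from A; A=[tile,jar] B=[mesh,joint] C=[reel,knob,crate,disk,keg,lathe,nail]
Tick 8: prefer B, take mesh from B; A=[tile,jar] B=[joint] C=[reel,knob,crate,disk,keg,lathe,nail,mesh]
Tick 9: prefer A, take tile from A; A=[jar] B=[joint] C=[reel,knob,crate,disk,keg,lathe,nail,mesh,tile]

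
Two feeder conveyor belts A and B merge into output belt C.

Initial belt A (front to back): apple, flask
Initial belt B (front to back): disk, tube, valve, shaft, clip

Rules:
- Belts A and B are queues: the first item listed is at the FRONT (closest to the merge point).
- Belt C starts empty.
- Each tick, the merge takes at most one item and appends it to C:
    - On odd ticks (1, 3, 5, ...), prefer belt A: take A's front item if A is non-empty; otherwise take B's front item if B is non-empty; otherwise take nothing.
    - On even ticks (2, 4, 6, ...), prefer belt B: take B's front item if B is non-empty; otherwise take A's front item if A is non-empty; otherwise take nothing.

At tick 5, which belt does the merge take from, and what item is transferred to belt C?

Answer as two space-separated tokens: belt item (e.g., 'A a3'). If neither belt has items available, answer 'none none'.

Answer: B valve

Derivation:
Tick 1: prefer A, take apple from A; A=[flask] B=[disk,tube,valve,shaft,clip] C=[apple]
Tick 2: prefer B, take disk from B; A=[flask] B=[tube,valve,shaft,clip] C=[apple,disk]
Tick 3: prefer A, take flask from A; A=[-] B=[tube,valve,shaft,clip] C=[apple,disk,flask]
Tick 4: prefer B, take tube from B; A=[-] B=[valve,shaft,clip] C=[apple,disk,flask,tube]
Tick 5: prefer A, take valve from B; A=[-] B=[shaft,clip] C=[apple,disk,flask,tube,valve]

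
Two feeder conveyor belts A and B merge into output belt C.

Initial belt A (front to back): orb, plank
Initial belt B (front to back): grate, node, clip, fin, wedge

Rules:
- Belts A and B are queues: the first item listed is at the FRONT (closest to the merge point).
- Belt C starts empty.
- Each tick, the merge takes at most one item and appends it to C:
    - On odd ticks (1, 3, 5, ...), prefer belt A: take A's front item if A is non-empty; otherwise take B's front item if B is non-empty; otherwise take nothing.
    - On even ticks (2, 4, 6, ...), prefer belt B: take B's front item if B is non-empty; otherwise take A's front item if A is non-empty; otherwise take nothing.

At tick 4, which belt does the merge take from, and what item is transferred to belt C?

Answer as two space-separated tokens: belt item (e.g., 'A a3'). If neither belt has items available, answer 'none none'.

Tick 1: prefer A, take orb from A; A=[plank] B=[grate,node,clip,fin,wedge] C=[orb]
Tick 2: prefer B, take grate from B; A=[plank] B=[node,clip,fin,wedge] C=[orb,grate]
Tick 3: prefer A, take plank from A; A=[-] B=[node,clip,fin,wedge] C=[orb,grate,plank]
Tick 4: prefer B, take node from B; A=[-] B=[clip,fin,wedge] C=[orb,grate,plank,node]

Answer: B node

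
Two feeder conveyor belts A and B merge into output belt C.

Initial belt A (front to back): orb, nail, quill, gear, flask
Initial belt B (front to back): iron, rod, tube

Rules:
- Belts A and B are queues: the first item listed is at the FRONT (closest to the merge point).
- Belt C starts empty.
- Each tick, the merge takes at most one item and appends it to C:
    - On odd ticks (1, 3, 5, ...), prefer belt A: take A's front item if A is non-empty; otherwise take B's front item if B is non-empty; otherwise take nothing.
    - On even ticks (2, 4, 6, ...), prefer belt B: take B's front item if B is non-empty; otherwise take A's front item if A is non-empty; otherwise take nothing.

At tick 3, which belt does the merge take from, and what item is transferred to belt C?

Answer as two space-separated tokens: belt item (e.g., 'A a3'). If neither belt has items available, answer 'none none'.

Tick 1: prefer A, take orb from A; A=[nail,quill,gear,flask] B=[iron,rod,tube] C=[orb]
Tick 2: prefer B, take iron from B; A=[nail,quill,gear,flask] B=[rod,tube] C=[orb,iron]
Tick 3: prefer A, take nail from A; A=[quill,gear,flask] B=[rod,tube] C=[orb,iron,nail]

Answer: A nail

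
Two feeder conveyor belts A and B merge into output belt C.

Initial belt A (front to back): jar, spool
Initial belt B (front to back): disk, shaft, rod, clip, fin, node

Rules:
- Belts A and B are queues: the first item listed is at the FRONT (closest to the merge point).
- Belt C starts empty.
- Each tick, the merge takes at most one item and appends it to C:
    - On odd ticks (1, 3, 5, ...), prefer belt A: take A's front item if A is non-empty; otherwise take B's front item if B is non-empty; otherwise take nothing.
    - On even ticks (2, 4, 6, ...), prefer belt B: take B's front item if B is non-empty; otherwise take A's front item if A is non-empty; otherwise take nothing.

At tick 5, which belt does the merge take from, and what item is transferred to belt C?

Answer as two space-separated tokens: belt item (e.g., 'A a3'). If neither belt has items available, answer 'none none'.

Tick 1: prefer A, take jar from A; A=[spool] B=[disk,shaft,rod,clip,fin,node] C=[jar]
Tick 2: prefer B, take disk from B; A=[spool] B=[shaft,rod,clip,fin,node] C=[jar,disk]
Tick 3: prefer A, take spool from A; A=[-] B=[shaft,rod,clip,fin,node] C=[jar,disk,spool]
Tick 4: prefer B, take shaft from B; A=[-] B=[rod,clip,fin,node] C=[jar,disk,spool,shaft]
Tick 5: prefer A, take rod from B; A=[-] B=[clip,fin,node] C=[jar,disk,spool,shaft,rod]

Answer: B rod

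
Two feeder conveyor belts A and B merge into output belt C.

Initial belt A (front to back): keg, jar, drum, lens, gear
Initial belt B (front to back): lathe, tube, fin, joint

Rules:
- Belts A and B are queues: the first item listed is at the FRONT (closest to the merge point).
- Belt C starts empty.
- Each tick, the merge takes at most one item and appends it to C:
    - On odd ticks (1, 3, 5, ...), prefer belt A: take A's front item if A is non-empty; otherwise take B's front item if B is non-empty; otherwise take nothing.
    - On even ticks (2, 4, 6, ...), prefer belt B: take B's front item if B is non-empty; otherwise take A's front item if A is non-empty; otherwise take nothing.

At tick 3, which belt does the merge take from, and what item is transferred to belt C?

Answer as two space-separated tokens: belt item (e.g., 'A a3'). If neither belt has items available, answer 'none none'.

Tick 1: prefer A, take keg from A; A=[jar,drum,lens,gear] B=[lathe,tube,fin,joint] C=[keg]
Tick 2: prefer B, take lathe from B; A=[jar,drum,lens,gear] B=[tube,fin,joint] C=[keg,lathe]
Tick 3: prefer A, take jar from A; A=[drum,lens,gear] B=[tube,fin,joint] C=[keg,lathe,jar]

Answer: A jar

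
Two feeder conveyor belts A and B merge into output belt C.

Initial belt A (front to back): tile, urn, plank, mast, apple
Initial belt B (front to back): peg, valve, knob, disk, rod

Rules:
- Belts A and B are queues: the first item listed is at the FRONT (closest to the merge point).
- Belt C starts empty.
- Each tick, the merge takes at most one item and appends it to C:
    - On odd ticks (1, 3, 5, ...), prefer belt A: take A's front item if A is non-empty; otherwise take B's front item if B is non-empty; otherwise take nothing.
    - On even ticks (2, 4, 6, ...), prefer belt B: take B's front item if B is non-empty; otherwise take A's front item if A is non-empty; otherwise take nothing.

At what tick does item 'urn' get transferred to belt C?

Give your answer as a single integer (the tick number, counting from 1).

Tick 1: prefer A, take tile from A; A=[urn,plank,mast,apple] B=[peg,valve,knob,disk,rod] C=[tile]
Tick 2: prefer B, take peg from B; A=[urn,plank,mast,apple] B=[valve,knob,disk,rod] C=[tile,peg]
Tick 3: prefer A, take urn from A; A=[plank,mast,apple] B=[valve,knob,disk,rod] C=[tile,peg,urn]

Answer: 3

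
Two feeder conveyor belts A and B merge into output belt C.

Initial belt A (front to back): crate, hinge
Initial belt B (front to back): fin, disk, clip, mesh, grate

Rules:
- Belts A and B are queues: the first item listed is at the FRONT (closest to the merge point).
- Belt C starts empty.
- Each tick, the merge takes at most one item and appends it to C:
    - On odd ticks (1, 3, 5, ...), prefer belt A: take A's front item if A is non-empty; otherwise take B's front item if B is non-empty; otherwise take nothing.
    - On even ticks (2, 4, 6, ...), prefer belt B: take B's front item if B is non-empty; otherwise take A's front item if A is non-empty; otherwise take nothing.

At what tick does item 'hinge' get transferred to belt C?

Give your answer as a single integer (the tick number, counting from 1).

Answer: 3

Derivation:
Tick 1: prefer A, take crate from A; A=[hinge] B=[fin,disk,clip,mesh,grate] C=[crate]
Tick 2: prefer B, take fin from B; A=[hinge] B=[disk,clip,mesh,grate] C=[crate,fin]
Tick 3: prefer A, take hinge from A; A=[-] B=[disk,clip,mesh,grate] C=[crate,fin,hinge]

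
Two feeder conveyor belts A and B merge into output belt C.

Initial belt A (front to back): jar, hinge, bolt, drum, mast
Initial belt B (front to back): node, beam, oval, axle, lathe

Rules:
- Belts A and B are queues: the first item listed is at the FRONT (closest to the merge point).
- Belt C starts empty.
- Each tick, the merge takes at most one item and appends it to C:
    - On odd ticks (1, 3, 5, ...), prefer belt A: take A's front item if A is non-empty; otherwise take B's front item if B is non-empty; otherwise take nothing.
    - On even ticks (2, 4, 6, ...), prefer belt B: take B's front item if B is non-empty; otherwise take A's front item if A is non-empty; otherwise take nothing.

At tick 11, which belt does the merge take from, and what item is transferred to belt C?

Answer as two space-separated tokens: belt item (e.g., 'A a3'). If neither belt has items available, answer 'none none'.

Tick 1: prefer A, take jar from A; A=[hinge,bolt,drum,mast] B=[node,beam,oval,axle,lathe] C=[jar]
Tick 2: prefer B, take node from B; A=[hinge,bolt,drum,mast] B=[beam,oval,axle,lathe] C=[jar,node]
Tick 3: prefer A, take hinge from A; A=[bolt,drum,mast] B=[beam,oval,axle,lathe] C=[jar,node,hinge]
Tick 4: prefer B, take beam from B; A=[bolt,drum,mast] B=[oval,axle,lathe] C=[jar,node,hinge,beam]
Tick 5: prefer A, take bolt from A; A=[drum,mast] B=[oval,axle,lathe] C=[jar,node,hinge,beam,bolt]
Tick 6: prefer B, take oval from B; A=[drum,mast] B=[axle,lathe] C=[jar,node,hinge,beam,bolt,oval]
Tick 7: prefer A, take drum from A; A=[mast] B=[axle,lathe] C=[jar,node,hinge,beam,bolt,oval,drum]
Tick 8: prefer B, take axle from B; A=[mast] B=[lathe] C=[jar,node,hinge,beam,bolt,oval,drum,axle]
Tick 9: prefer A, take mast from A; A=[-] B=[lathe] C=[jar,node,hinge,beam,bolt,oval,drum,axle,mast]
Tick 10: prefer B, take lathe from B; A=[-] B=[-] C=[jar,node,hinge,beam,bolt,oval,drum,axle,mast,lathe]
Tick 11: prefer A, both empty, nothing taken; A=[-] B=[-] C=[jar,node,hinge,beam,bolt,oval,drum,axle,mast,lathe]

Answer: none none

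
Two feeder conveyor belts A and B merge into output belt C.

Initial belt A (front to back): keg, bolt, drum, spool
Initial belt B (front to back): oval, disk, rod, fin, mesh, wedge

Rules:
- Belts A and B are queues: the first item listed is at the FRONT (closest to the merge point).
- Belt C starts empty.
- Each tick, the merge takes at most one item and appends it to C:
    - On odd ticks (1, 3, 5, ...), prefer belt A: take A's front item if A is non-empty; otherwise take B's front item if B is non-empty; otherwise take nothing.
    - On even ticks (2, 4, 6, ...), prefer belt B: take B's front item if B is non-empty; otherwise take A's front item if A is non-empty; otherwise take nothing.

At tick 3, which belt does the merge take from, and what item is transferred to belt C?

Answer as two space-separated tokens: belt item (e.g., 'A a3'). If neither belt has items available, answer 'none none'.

Answer: A bolt

Derivation:
Tick 1: prefer A, take keg from A; A=[bolt,drum,spool] B=[oval,disk,rod,fin,mesh,wedge] C=[keg]
Tick 2: prefer B, take oval from B; A=[bolt,drum,spool] B=[disk,rod,fin,mesh,wedge] C=[keg,oval]
Tick 3: prefer A, take bolt from A; A=[drum,spool] B=[disk,rod,fin,mesh,wedge] C=[keg,oval,bolt]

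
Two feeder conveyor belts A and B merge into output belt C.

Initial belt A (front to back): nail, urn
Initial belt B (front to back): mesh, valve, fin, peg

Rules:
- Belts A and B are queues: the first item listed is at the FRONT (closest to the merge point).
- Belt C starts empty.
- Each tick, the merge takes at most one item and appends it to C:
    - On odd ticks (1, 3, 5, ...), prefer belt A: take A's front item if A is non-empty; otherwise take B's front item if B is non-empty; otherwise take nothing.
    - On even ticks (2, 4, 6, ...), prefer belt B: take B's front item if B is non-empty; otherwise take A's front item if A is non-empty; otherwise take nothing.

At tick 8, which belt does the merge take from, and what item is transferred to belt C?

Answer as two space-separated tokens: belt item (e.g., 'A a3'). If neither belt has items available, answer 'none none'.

Tick 1: prefer A, take nail from A; A=[urn] B=[mesh,valve,fin,peg] C=[nail]
Tick 2: prefer B, take mesh from B; A=[urn] B=[valve,fin,peg] C=[nail,mesh]
Tick 3: prefer A, take urn from A; A=[-] B=[valve,fin,peg] C=[nail,mesh,urn]
Tick 4: prefer B, take valve from B; A=[-] B=[fin,peg] C=[nail,mesh,urn,valve]
Tick 5: prefer A, take fin from B; A=[-] B=[peg] C=[nail,mesh,urn,valve,fin]
Tick 6: prefer B, take peg from B; A=[-] B=[-] C=[nail,mesh,urn,valve,fin,peg]
Tick 7: prefer A, both empty, nothing taken; A=[-] B=[-] C=[nail,mesh,urn,valve,fin,peg]
Tick 8: prefer B, both empty, nothing taken; A=[-] B=[-] C=[nail,mesh,urn,valve,fin,peg]

Answer: none none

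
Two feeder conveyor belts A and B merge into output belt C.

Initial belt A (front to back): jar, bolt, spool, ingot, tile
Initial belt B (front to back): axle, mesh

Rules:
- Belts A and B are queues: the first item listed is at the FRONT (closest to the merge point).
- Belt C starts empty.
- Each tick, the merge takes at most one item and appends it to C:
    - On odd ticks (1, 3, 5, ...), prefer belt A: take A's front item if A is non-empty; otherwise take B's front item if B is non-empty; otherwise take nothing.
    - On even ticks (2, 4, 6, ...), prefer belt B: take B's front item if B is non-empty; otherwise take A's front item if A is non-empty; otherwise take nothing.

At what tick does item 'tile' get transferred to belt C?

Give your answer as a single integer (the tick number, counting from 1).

Answer: 7

Derivation:
Tick 1: prefer A, take jar from A; A=[bolt,spool,ingot,tile] B=[axle,mesh] C=[jar]
Tick 2: prefer B, take axle from B; A=[bolt,spool,ingot,tile] B=[mesh] C=[jar,axle]
Tick 3: prefer A, take bolt from A; A=[spool,ingot,tile] B=[mesh] C=[jar,axle,bolt]
Tick 4: prefer B, take mesh from B; A=[spool,ingot,tile] B=[-] C=[jar,axle,bolt,mesh]
Tick 5: prefer A, take spool from A; A=[ingot,tile] B=[-] C=[jar,axle,bolt,mesh,spool]
Tick 6: prefer B, take ingot from A; A=[tile] B=[-] C=[jar,axle,bolt,mesh,spool,ingot]
Tick 7: prefer A, take tile from A; A=[-] B=[-] C=[jar,axle,bolt,mesh,spool,ingot,tile]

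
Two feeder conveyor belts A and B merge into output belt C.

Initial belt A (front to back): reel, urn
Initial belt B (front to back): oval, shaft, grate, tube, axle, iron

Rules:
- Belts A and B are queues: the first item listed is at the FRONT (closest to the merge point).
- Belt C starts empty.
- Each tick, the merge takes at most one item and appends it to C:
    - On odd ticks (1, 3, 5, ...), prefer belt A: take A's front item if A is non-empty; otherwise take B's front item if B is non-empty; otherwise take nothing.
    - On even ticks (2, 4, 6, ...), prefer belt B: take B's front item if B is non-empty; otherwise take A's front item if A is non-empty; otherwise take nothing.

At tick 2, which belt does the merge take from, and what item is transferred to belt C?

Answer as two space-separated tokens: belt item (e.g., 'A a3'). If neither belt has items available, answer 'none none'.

Tick 1: prefer A, take reel from A; A=[urn] B=[oval,shaft,grate,tube,axle,iron] C=[reel]
Tick 2: prefer B, take oval from B; A=[urn] B=[shaft,grate,tube,axle,iron] C=[reel,oval]

Answer: B oval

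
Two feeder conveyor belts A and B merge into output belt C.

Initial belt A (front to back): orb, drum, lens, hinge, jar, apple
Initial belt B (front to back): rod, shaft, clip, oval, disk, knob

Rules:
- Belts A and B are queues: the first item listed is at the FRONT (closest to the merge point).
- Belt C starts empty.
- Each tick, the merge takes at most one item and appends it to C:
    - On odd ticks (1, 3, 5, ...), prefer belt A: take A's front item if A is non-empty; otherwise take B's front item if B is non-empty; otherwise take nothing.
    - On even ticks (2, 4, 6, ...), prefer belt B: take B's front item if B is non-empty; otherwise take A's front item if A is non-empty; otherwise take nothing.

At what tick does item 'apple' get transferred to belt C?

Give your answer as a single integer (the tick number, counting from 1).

Tick 1: prefer A, take orb from A; A=[drum,lens,hinge,jar,apple] B=[rod,shaft,clip,oval,disk,knob] C=[orb]
Tick 2: prefer B, take rod from B; A=[drum,lens,hinge,jar,apple] B=[shaft,clip,oval,disk,knob] C=[orb,rod]
Tick 3: prefer A, take drum from A; A=[lens,hinge,jar,apple] B=[shaft,clip,oval,disk,knob] C=[orb,rod,drum]
Tick 4: prefer B, take shaft from B; A=[lens,hinge,jar,apple] B=[clip,oval,disk,knob] C=[orb,rod,drum,shaft]
Tick 5: prefer A, take lens from A; A=[hinge,jar,apple] B=[clip,oval,disk,knob] C=[orb,rod,drum,shaft,lens]
Tick 6: prefer B, take clip from B; A=[hinge,jar,apple] B=[oval,disk,knob] C=[orb,rod,drum,shaft,lens,clip]
Tick 7: prefer A, take hinge from A; A=[jar,apple] B=[oval,disk,knob] C=[orb,rod,drum,shaft,lens,clip,hinge]
Tick 8: prefer B, take oval from B; A=[jar,apple] B=[disk,knob] C=[orb,rod,drum,shaft,lens,clip,hinge,oval]
Tick 9: prefer A, take jar from A; A=[apple] B=[disk,knob] C=[orb,rod,drum,shaft,lens,clip,hinge,oval,jar]
Tick 10: prefer B, take disk from B; A=[apple] B=[knob] C=[orb,rod,drum,shaft,lens,clip,hinge,oval,jar,disk]
Tick 11: prefer A, take apple from A; A=[-] B=[knob] C=[orb,rod,drum,shaft,lens,clip,hinge,oval,jar,disk,apple]

Answer: 11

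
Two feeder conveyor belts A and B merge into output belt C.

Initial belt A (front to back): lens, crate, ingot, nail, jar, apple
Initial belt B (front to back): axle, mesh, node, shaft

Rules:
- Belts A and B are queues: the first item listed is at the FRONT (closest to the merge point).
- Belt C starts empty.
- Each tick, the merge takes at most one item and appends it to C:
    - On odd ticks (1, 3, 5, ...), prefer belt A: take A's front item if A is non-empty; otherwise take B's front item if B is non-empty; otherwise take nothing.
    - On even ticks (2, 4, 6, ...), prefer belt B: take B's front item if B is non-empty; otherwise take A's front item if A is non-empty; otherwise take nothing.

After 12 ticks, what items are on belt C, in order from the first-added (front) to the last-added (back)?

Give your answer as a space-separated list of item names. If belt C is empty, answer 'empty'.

Tick 1: prefer A, take lens from A; A=[crate,ingot,nail,jar,apple] B=[axle,mesh,node,shaft] C=[lens]
Tick 2: prefer B, take axle from B; A=[crate,ingot,nail,jar,apple] B=[mesh,node,shaft] C=[lens,axle]
Tick 3: prefer A, take crate from A; A=[ingot,nail,jar,apple] B=[mesh,node,shaft] C=[lens,axle,crate]
Tick 4: prefer B, take mesh from B; A=[ingot,nail,jar,apple] B=[node,shaft] C=[lens,axle,crate,mesh]
Tick 5: prefer A, take ingot from A; A=[nail,jar,apple] B=[node,shaft] C=[lens,axle,crate,mesh,ingot]
Tick 6: prefer B, take node from B; A=[nail,jar,apple] B=[shaft] C=[lens,axle,crate,mesh,ingot,node]
Tick 7: prefer A, take nail from A; A=[jar,apple] B=[shaft] C=[lens,axle,crate,mesh,ingot,node,nail]
Tick 8: prefer B, take shaft from B; A=[jar,apple] B=[-] C=[lens,axle,crate,mesh,ingot,node,nail,shaft]
Tick 9: prefer A, take jar from A; A=[apple] B=[-] C=[lens,axle,crate,mesh,ingot,node,nail,shaft,jar]
Tick 10: prefer B, take apple from A; A=[-] B=[-] C=[lens,axle,crate,mesh,ingot,node,nail,shaft,jar,apple]
Tick 11: prefer A, both empty, nothing taken; A=[-] B=[-] C=[lens,axle,crate,mesh,ingot,node,nail,shaft,jar,apple]
Tick 12: prefer B, both empty, nothing taken; A=[-] B=[-] C=[lens,axle,crate,mesh,ingot,node,nail,shaft,jar,apple]

Answer: lens axle crate mesh ingot node nail shaft jar apple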